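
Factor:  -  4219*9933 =  -  41907327=- 3^1* 7^1*11^1 *43^1*4219^1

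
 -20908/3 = -6970 + 2/3  =  - 6969.33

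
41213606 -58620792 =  - 17407186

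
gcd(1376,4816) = 688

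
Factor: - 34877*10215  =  -356268555 = - 3^2*5^1 *227^1 * 34877^1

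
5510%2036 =1438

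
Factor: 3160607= 3160607^1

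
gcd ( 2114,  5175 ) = 1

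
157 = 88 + 69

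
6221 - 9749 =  - 3528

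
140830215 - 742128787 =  - 601298572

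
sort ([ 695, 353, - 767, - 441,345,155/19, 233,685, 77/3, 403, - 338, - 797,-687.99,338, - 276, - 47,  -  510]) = [ - 797,-767,-687.99, - 510, - 441, - 338, - 276, - 47, 155/19,77/3  ,  233,338,345,353,403, 685,695]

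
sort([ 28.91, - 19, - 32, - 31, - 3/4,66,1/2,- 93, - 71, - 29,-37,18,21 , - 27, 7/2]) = [-93, - 71, - 37, - 32, - 31 ,-29, - 27, - 19,  -  3/4,1/2, 7/2,18,21, 28.91,66]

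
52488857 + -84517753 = -32028896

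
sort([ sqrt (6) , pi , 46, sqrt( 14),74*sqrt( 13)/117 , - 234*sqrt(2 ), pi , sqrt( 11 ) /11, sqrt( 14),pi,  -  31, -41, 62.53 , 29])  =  [ - 234*sqrt( 2 ), - 41, - 31,sqrt(11 ) /11, 74*sqrt(13) /117, sqrt (6), pi, pi, pi, sqrt(14 ), sqrt( 14), 29, 46,62.53] 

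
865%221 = 202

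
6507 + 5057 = 11564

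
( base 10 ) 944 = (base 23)1i1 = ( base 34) RQ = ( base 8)1660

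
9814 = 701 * 14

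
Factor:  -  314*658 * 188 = - 2^4*7^1*47^2*157^1 = -38843056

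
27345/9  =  9115/3 = 3038.33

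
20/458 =10/229  =  0.04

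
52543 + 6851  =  59394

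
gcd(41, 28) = 1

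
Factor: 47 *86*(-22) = -88924= - 2^2*11^1*43^1*47^1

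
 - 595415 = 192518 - 787933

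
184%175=9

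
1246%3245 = 1246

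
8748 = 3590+5158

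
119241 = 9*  13249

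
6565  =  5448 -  - 1117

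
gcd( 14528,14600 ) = 8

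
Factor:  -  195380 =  - 2^2*5^1*9769^1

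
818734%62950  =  384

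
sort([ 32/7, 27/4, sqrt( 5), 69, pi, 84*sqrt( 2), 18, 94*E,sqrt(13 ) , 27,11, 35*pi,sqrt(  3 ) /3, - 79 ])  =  [ -79,sqrt(3)/3,  sqrt( 5 ),pi, sqrt( 13),  32/7,27/4, 11, 18,27,69, 35*pi, 84  *  sqrt(2 ),94*E]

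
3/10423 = 3/10423 = 0.00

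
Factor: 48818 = 2^1*7^1*11^1*317^1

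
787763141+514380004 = 1302143145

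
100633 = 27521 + 73112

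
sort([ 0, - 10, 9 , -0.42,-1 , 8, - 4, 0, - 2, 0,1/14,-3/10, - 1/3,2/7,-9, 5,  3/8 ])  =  [ - 10, - 9, - 4, - 2, -1, - 0.42,  -  1/3, - 3/10,  0, 0, 0, 1/14, 2/7, 3/8, 5, 8,  9 ] 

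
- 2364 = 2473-4837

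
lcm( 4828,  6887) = 468316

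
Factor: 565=5^1*113^1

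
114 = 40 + 74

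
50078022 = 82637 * 606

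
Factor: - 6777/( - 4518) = 3/2 = 2^(  -  1)*3^1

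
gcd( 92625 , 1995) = 285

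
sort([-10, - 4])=[ - 10, - 4]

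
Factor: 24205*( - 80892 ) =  - 1957990860 = - 2^2*3^3*5^1*7^1*47^1*103^1*107^1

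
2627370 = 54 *48655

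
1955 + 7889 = 9844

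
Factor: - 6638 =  - 2^1 * 3319^1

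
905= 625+280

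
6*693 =4158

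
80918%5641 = 1944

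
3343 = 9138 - 5795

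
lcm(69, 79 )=5451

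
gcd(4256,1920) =32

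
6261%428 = 269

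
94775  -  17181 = 77594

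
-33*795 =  - 26235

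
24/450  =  4/75 = 0.05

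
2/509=2/509 = 0.00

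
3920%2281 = 1639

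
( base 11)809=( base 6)4305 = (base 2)1111010001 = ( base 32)uh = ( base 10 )977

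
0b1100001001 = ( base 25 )162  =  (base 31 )P2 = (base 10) 777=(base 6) 3333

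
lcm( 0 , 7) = 0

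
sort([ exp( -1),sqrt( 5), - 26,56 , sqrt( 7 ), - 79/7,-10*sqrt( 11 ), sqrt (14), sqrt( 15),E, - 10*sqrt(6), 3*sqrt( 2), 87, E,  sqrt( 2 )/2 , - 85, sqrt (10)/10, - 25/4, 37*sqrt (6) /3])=[-85, - 10*sqrt( 11), - 26, - 10  *sqrt( 6 ), - 79/7, - 25/4, sqrt(10 ) /10,exp(  -  1 ) , sqrt( 2)/2, sqrt( 5),sqrt ( 7), E, E, sqrt( 14), sqrt( 15), 3*sqrt( 2),37*sqrt(6 )/3 , 56,  87] 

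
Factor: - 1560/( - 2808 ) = 5/9 = 3^( - 2 )*5^1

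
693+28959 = 29652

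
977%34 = 25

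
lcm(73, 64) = 4672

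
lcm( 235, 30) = 1410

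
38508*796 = 30652368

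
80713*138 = 11138394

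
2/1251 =2/1251 = 0.00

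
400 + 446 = 846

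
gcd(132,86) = 2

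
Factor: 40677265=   5^1 *227^1*35839^1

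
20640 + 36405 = 57045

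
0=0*60439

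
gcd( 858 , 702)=78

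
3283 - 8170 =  - 4887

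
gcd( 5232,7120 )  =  16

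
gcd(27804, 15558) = 6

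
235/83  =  235/83  =  2.83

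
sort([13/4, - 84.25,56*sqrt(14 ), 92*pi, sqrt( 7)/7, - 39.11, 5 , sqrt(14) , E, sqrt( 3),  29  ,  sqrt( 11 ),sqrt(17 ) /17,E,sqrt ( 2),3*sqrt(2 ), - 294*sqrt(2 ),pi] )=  [ - 294*sqrt(2 ),  -  84.25, - 39.11,sqrt( 17)/17,sqrt(7 )/7,sqrt(2), sqrt( 3 ),E, E, pi,13/4 , sqrt(11),sqrt( 14 ) , 3*sqrt( 2),5, 29,56*sqrt(14), 92*pi]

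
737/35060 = 737/35060 = 0.02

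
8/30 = 4/15 = 0.27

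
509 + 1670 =2179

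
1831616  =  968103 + 863513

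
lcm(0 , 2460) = 0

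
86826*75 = 6511950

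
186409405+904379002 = 1090788407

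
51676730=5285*9778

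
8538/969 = 8 + 262/323 = 8.81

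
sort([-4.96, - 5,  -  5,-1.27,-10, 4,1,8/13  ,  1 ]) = [ - 10,  -  5, - 5,-4.96,  -  1.27,8/13, 1,1,4 ] 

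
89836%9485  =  4471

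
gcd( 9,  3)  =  3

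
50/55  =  10/11 = 0.91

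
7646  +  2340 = 9986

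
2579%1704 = 875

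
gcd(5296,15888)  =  5296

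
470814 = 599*786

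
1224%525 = 174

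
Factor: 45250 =2^1 * 5^3*181^1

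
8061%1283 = 363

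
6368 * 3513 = 22370784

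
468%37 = 24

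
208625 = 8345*25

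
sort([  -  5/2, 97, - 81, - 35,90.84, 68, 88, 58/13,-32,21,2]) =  [- 81, - 35, -32 , - 5/2, 2, 58/13, 21,68, 88, 90.84,97 ]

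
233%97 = 39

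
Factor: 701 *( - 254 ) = -2^1*127^1*701^1 = - 178054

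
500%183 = 134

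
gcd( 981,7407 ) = 9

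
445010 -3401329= -2956319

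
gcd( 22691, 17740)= 1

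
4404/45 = 97 + 13/15   =  97.87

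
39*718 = 28002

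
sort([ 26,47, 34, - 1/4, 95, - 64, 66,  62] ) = [ - 64, - 1/4, 26, 34,47, 62,  66, 95]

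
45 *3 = 135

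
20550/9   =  6850/3  =  2283.33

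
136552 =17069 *8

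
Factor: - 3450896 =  - 2^4*215681^1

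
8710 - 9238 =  - 528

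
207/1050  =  69/350 = 0.20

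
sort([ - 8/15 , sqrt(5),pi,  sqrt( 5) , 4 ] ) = [ - 8/15,sqrt( 5) , sqrt(5) , pi,4]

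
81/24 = 27/8 = 3.38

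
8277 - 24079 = - 15802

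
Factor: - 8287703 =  - 349^1*23747^1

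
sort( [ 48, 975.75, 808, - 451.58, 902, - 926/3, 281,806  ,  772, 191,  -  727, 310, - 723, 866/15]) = [  -  727, - 723, - 451.58, - 926/3, 48, 866/15,191, 281,310,772,806,808, 902, 975.75] 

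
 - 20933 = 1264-22197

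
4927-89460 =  - 84533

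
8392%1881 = 868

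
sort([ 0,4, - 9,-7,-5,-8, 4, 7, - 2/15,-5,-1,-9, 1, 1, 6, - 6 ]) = [-9,-9, - 8,-7, -6, - 5,-5,  -  1, - 2/15, 0, 1,1, 4, 4, 6,7] 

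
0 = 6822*0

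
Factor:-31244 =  - 2^2*73^1*107^1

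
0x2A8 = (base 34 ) k0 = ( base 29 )nd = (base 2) 1010101000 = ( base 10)680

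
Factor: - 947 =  - 947^1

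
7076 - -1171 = 8247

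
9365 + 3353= 12718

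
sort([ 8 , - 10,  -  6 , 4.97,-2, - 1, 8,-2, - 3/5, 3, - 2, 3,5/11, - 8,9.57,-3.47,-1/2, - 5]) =[ - 10, - 8,  -  6 ,-5, - 3.47, - 2,-2 , - 2, - 1 ,-3/5, - 1/2 , 5/11, 3,3,4.97, 8,8,9.57]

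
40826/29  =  40826/29 = 1407.79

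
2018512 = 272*7421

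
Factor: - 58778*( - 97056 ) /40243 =5704757568/40243 = 2^6*3^2 * 7^( - 1) *337^1 * 5749^( -1 ) * 29389^1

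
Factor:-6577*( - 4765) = 5^1*953^1*6577^1=31339405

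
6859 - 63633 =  - 56774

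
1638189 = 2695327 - 1057138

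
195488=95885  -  -99603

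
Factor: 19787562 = 2^1*3^2*1099309^1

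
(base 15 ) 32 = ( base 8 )57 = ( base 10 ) 47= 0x2f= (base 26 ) 1l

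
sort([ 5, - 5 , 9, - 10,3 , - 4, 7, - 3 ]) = [ - 10, - 5, - 4 , - 3,  3 , 5,7, 9 ]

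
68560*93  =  6376080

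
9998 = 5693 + 4305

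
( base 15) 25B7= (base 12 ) 47A7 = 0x1f6f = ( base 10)8047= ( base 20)1027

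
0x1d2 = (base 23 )K6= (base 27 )H7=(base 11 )394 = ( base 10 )466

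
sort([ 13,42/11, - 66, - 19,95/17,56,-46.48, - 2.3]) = [ - 66, - 46.48, - 19,-2.3, 42/11,95/17,13  ,  56 ]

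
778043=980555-202512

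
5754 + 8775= 14529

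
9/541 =9/541 = 0.02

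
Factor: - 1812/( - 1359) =4/3 = 2^2*3^( - 1)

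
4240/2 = 2120 = 2120.00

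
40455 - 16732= 23723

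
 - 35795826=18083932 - 53879758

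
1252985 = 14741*85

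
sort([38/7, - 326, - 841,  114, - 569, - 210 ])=[  -  841, - 569, - 326,-210,38/7, 114 ]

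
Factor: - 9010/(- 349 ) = 2^1*5^1* 17^1*53^1*349^( - 1)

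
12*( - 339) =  - 4068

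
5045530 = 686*7355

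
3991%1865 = 261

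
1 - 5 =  - 4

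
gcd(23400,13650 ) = 1950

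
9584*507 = 4859088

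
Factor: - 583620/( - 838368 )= 685/984 = 2^( - 3)  *  3^( - 1)*5^1 *41^(  -  1)*137^1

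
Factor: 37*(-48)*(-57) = 101232 = 2^4*3^2*19^1*37^1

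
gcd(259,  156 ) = 1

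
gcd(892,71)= 1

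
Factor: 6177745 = 5^1 * 7^1* 176507^1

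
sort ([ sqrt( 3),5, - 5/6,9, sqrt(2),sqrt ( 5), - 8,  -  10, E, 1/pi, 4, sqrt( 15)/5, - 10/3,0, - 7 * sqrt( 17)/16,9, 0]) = [ - 10, - 8, - 10/3, - 7*sqrt ( 17)/16, - 5/6,0, 0, 1/pi, sqrt (15)/5, sqrt(2), sqrt ( 3),sqrt( 5),E, 4, 5, 9, 9]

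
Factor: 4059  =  3^2*11^1 * 41^1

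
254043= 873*291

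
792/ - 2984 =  - 1  +  274/373 = - 0.27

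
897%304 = 289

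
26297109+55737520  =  82034629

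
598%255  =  88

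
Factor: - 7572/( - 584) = 2^( - 1 )*3^1* 73^ ( - 1 ) * 631^1 = 1893/146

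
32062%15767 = 528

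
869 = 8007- 7138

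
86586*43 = 3723198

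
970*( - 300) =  - 291000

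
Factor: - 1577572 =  - 2^2*394393^1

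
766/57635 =766/57635 = 0.01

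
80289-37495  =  42794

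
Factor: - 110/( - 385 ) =2^1*7^( - 1 ) = 2/7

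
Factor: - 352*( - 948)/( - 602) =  -2^6 * 3^1* 7^ (-1 )*11^1*43^( - 1 )*79^1 = - 166848/301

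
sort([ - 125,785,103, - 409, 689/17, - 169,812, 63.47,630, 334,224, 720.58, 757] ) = [-409, - 169, - 125,689/17, 63.47,103,224,334,630,720.58,757, 785 , 812]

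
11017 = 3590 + 7427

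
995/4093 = 995/4093 = 0.24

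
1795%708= 379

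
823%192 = 55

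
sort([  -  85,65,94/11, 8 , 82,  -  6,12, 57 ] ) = [ - 85, - 6,8, 94/11,  12,57, 65 , 82]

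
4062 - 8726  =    -  4664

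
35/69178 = 35/69178 =0.00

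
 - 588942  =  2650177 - 3239119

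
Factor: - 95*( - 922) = 2^1*5^1*19^1 * 461^1 = 87590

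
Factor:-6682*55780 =-372721960 = - 2^3*5^1*13^1*257^1*2789^1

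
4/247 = 4/247 = 0.02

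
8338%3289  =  1760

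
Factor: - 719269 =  -59^1*73^1 * 167^1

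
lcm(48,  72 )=144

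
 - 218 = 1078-1296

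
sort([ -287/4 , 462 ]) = [ - 287/4, 462]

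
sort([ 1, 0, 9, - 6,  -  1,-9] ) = [ - 9, - 6, - 1,  0,1,  9 ]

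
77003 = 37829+39174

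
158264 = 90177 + 68087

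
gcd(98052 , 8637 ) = 3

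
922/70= 461/35 =13.17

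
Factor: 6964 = 2^2*1741^1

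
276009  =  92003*3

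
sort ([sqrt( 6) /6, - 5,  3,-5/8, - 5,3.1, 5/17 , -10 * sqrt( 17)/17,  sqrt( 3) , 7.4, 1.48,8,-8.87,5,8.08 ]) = [ - 8.87, - 5,- 5, - 10*sqrt( 17) /17, - 5/8 , 5/17, sqrt( 6)/6,1.48 , sqrt( 3 ),3,3.1,5, 7.4, 8, 8.08 ] 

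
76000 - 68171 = 7829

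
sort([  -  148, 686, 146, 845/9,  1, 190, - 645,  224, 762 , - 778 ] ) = [ - 778, - 645, - 148,  1, 845/9, 146,190, 224, 686, 762 ]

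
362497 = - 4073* ( - 89)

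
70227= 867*81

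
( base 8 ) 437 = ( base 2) 100011111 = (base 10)287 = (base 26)b1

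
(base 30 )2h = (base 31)2F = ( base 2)1001101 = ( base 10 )77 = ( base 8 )115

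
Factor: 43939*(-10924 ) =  - 2^2*7^1*2731^1*6277^1 = -479989636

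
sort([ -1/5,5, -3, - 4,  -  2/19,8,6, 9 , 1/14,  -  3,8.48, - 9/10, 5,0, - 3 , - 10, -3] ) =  [ - 10,  -  4,-3, - 3,  -  3, - 3,-9/10, - 1/5, - 2/19, 0,1/14,5,5, 6,8,8.48,9]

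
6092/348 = 1523/87 = 17.51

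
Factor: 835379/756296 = 2^( -3)*17^ ( - 1)*67^(-1)*83^(  -  1 )*835379^1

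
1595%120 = 35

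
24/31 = 24/31 =0.77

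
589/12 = 49  +  1/12=49.08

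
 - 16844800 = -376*44800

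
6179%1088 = 739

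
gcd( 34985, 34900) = 5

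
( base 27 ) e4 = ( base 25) F7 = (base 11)318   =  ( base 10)382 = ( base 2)101111110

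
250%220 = 30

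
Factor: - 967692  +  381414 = -2^1*3^4  *7^1*11^1*47^1 = - 586278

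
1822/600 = 911/300 = 3.04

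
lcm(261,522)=522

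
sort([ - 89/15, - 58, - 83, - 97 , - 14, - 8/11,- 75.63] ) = [ - 97, - 83, - 75.63, - 58, - 14, - 89/15, - 8/11] 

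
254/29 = 8 + 22/29 = 8.76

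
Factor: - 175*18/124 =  - 2^( - 1 )*3^2*5^2*7^1*31^(-1) = - 1575/62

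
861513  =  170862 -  - 690651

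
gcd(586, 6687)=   1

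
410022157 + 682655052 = 1092677209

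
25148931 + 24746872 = 49895803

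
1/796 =1/796 = 0.00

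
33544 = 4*8386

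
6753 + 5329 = 12082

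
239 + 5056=5295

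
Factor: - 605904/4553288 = -75738/569161 = - 2^1* 3^1  *  13^1 * 971^1*569161^(-1 )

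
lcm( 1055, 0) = 0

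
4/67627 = 4/67627 = 0.00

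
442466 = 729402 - 286936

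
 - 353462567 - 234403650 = - 587866217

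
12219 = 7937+4282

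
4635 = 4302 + 333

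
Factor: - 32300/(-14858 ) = 2^1*5^2 *23^( - 1 ) = 50/23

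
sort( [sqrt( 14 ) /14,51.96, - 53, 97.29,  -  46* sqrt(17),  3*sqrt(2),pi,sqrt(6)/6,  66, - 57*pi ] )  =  [ - 46*sqrt(17 ) , - 57 * pi, - 53,sqrt(14)/14, sqrt( 6 )/6, pi,  3*sqrt ( 2), 51.96,  66, 97.29]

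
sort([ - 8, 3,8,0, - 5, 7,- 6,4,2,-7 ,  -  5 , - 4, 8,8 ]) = [ - 8 ,  -  7 ,  -  6,-5, - 5,-4,  0, 2,  3,4, 7,  8, 8,  8]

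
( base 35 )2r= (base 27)3g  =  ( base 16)61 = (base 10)97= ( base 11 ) 89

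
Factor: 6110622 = 2^1*3^2*7^1*48497^1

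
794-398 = 396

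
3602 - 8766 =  - 5164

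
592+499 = 1091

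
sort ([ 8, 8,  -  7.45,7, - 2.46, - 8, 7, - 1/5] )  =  [ - 8, - 7.45, - 2.46, - 1/5, 7,7, 8,8 ]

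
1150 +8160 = 9310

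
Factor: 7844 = 2^2*37^1*53^1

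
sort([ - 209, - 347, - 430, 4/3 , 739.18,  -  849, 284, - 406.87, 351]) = [ - 849,- 430, -406.87, - 347, - 209, 4/3,284,351, 739.18]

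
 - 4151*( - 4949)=20543299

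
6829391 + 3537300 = 10366691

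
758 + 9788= 10546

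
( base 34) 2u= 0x62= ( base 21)4e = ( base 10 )98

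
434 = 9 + 425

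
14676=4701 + 9975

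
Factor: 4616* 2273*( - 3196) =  - 2^5*17^1*47^1*577^1*2273^1 = - 33532968928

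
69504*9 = 625536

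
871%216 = 7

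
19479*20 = 389580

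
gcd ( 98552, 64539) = 1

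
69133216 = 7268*9512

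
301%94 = 19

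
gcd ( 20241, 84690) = 9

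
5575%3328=2247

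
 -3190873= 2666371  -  5857244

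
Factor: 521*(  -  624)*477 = -2^4*3^3 * 13^1* 53^1*521^1= -155074608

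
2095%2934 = 2095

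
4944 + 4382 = 9326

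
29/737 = 29/737 = 0.04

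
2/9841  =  2/9841=   0.00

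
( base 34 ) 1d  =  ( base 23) 21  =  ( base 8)57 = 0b101111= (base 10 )47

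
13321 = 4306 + 9015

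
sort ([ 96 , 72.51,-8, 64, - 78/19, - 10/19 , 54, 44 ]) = [-8, - 78/19, - 10/19, 44 , 54,  64,72.51, 96] 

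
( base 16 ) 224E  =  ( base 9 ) 13037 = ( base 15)2907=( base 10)8782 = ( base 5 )240112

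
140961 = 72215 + 68746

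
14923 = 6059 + 8864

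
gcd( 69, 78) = 3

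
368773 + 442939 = 811712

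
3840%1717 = 406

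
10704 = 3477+7227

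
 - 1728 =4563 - 6291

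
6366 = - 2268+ 8634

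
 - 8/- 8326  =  4/4163  =  0.00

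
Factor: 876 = 2^2*3^1*  73^1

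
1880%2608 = 1880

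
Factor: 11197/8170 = 2^(-1)*5^( - 1 )* 19^ (  -  1 )*43^( - 1)*11197^1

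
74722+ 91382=166104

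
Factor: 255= 3^1*5^1*17^1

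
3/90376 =3/90376=0.00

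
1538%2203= 1538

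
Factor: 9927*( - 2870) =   -  2^1 * 3^2 * 5^1 *7^1*41^1*1103^1 = - 28490490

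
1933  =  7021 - 5088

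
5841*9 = 52569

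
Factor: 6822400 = 2^9*5^2*13^1*41^1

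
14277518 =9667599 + 4609919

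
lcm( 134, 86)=5762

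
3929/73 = 53 + 60/73 = 53.82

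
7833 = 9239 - 1406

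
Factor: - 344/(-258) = 4/3 = 2^2*3^(-1) 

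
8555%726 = 569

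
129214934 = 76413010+52801924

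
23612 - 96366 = - 72754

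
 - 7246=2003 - 9249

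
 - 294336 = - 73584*4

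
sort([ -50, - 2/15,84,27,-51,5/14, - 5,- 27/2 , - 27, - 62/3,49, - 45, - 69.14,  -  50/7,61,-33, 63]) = [ - 69.14 ,- 51,-50, - 45, - 33,-27,  -  62/3, - 27/2,  -  50/7,-5, - 2/15 , 5/14,27,49  ,  61,63,84 ]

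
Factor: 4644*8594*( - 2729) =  - 108915852744 = - 2^3*3^3*43^1 *2729^1 * 4297^1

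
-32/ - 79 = 32/79 = 0.41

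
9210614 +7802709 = 17013323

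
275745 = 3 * 91915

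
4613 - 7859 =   -  3246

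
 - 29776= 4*( - 7444)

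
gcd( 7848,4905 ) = 981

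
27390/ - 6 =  - 4565/1=-  4565.00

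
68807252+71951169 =140758421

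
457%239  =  218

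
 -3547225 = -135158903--131611678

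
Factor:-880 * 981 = -863280 = -  2^4*3^2 * 5^1*11^1*109^1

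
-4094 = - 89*46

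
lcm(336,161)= 7728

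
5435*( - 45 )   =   - 244575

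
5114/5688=2557/2844 =0.90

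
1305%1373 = 1305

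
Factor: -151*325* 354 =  - 2^1 *3^1*5^2*13^1 * 59^1 * 151^1 = - 17372550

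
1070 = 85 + 985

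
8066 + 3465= 11531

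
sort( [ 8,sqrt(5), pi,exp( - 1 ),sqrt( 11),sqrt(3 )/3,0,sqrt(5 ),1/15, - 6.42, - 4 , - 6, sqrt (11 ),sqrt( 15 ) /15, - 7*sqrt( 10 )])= [ -7*sqrt(10 ), - 6.42,  -  6, - 4,0,1/15,sqrt( 15)/15,exp( - 1), sqrt ( 3)/3, sqrt(5)  ,  sqrt(5), pi,sqrt ( 11 ),sqrt( 11 ),8 ] 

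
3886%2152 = 1734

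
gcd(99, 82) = 1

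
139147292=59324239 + 79823053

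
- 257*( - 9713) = 2496241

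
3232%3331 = 3232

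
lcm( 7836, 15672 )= 15672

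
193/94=2  +  5/94 = 2.05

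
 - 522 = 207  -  729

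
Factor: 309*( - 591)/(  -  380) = 2^(  -  2)*3^2*5^( - 1)*19^( - 1)*103^1 * 197^1 = 182619/380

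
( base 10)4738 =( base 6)33534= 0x1282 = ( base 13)2206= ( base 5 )122423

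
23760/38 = 625 + 5/19 = 625.26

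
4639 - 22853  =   - 18214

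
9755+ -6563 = 3192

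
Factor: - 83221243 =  - 7^1*11888749^1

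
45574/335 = 45574/335  =  136.04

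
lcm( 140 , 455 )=1820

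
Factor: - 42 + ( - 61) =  - 103^1 = - 103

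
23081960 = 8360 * 2761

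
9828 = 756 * 13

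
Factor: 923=13^1 *71^1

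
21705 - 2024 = 19681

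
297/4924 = 297/4924 = 0.06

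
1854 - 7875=-6021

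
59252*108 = 6399216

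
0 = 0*1125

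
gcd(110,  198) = 22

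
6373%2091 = 100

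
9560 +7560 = 17120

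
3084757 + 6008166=9092923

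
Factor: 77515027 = 77515027^1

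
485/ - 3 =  - 485/3= - 161.67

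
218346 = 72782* 3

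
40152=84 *478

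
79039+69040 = 148079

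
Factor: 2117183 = 661^1 * 3203^1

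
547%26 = 1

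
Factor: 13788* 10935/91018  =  2^1*3^9 * 5^1*17^(-1)*383^1 * 2677^( - 1)=75385890/45509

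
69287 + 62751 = 132038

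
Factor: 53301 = 3^1*109^1*163^1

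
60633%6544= 1737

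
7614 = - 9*(  -  846 ) 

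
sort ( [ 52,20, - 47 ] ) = [- 47,20,52]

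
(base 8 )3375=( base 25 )2le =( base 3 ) 2110021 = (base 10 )1789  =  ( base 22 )3f7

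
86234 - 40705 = 45529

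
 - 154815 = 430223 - 585038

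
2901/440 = 2901/440 = 6.59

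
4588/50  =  2294/25 = 91.76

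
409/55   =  7+24/55 = 7.44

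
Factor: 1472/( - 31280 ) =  - 2^2*5^( - 1 ) * 17^ ( - 1 ) = -4/85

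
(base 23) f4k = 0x1f6f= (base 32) 7rf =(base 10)8047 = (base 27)B11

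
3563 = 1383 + 2180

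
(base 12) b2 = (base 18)78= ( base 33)42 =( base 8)206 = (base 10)134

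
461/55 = 461/55 = 8.38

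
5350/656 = 8 + 51/328 = 8.16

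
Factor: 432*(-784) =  - 2^8*3^3*7^2 = - 338688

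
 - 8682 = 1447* ( - 6)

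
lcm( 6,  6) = 6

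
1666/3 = 1666/3 = 555.33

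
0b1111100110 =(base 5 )12443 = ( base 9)1328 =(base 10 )998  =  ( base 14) 514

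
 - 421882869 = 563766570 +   -  985649439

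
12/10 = 6/5 = 1.20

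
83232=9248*9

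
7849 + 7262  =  15111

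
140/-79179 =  - 140/79179 = - 0.00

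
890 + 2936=3826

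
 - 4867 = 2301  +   - 7168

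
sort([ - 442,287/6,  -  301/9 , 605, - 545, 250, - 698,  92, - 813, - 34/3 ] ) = [ - 813, -698,  -  545, - 442, - 301/9,-34/3, 287/6,92, 250, 605]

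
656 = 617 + 39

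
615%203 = 6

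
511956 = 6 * 85326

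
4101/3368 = 4101/3368=1.22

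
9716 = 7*1388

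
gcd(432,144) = 144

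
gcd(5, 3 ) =1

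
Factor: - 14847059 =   -  14847059^1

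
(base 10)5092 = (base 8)11744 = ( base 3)20222121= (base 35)45H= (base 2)1001111100100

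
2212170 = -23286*( - 95)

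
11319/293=38  +  185/293 = 38.63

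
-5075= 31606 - 36681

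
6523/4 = 1630+3/4= 1630.75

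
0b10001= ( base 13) 14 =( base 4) 101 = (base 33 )H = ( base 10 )17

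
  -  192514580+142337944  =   - 50176636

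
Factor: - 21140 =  - 2^2*5^1*7^1*151^1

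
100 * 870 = 87000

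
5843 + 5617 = 11460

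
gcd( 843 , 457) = 1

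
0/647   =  0  =  0.00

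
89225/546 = 163 + 227/546 = 163.42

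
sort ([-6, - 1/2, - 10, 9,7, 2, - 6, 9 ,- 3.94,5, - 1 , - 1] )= [ - 10,- 6,-6,  -  3.94, - 1, - 1,-1/2, 2, 5, 7, 9, 9 ]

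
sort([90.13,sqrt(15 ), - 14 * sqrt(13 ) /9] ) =[ - 14*sqrt( 13 ) /9,sqrt(15),90.13]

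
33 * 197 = 6501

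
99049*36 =3565764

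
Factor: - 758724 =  - 2^2*3^1*23^1*2749^1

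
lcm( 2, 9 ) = 18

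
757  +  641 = 1398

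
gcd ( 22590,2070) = 90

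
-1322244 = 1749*( - 756 ) 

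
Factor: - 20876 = -2^2*17^1*307^1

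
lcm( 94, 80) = 3760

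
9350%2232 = 422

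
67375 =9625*7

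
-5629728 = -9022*624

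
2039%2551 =2039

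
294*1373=403662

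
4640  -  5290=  - 650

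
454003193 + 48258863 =502262056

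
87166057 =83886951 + 3279106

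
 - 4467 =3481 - 7948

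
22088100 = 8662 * 2550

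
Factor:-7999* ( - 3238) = 2^1 * 19^1*421^1*1619^1 = 25900762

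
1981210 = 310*6391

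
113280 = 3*37760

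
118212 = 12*9851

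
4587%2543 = 2044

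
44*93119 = 4097236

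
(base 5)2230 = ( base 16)13B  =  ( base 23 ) DG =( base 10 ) 315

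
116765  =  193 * 605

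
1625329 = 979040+646289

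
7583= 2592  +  4991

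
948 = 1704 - 756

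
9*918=8262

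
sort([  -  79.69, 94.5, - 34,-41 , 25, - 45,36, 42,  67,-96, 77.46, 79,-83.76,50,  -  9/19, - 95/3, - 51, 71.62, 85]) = [ - 96  ,  -  83.76,-79.69, - 51, - 45,-41,  -  34,-95/3, - 9/19 , 25,  36,42,50, 67, 71.62,77.46, 79, 85,94.5]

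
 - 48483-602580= - 651063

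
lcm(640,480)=1920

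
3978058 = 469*8482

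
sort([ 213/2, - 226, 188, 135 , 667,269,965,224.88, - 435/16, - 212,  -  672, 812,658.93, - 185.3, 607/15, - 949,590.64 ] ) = [ - 949,-672, - 226, - 212, - 185.3, - 435/16, 607/15,213/2,135,188,224.88, 269, 590.64, 658.93, 667, 812,965 ] 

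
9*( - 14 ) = - 126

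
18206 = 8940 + 9266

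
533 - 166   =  367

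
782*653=510646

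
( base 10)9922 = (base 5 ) 304142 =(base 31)aa2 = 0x26c2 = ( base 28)cia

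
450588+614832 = 1065420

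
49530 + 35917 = 85447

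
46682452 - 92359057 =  - 45676605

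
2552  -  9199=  - 6647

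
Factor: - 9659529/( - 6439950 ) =2^(  -  1)  *  5^( -2 )*1301^(-1 )*97571^1 = 97571/65050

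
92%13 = 1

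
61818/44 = 30909/22 = 1404.95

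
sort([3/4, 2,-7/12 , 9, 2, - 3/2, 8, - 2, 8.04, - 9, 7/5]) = [ - 9, - 2, - 3/2,-7/12, 3/4, 7/5, 2, 2, 8, 8.04,9]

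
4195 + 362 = 4557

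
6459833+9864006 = 16323839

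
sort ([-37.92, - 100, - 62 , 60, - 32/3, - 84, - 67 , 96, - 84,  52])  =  [ - 100 ,-84, - 84, - 67, - 62,  -  37.92, - 32/3,52,60, 96 ]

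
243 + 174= 417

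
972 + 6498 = 7470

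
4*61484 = 245936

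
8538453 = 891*9583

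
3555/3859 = 3555/3859=0.92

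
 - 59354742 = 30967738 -90322480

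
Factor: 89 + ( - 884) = -795 = -3^1*5^1*53^1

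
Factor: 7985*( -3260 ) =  - 2^2*5^2*163^1*1597^1 = - 26031100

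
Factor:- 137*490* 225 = -2^1*3^2*5^3*7^2*137^1= -15104250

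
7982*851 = 6792682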